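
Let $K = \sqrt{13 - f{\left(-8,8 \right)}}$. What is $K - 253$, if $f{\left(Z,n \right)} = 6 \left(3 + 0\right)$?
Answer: $-253 + i \sqrt{5} \approx -253.0 + 2.2361 i$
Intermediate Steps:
$f{\left(Z,n \right)} = 18$ ($f{\left(Z,n \right)} = 6 \cdot 3 = 18$)
$K = i \sqrt{5}$ ($K = \sqrt{13 - 18} = \sqrt{-5} = i \sqrt{5} \approx 2.2361 i$)
$K - 253 = i \sqrt{5} - 253 = -253 + i \sqrt{5}$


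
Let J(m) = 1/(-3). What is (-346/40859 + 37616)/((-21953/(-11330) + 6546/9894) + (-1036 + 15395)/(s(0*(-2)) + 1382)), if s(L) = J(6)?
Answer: 23804844199063078140/8221667947834159 ≈ 2895.4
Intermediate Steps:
J(m) = -⅓
s(L) = -⅓
(-346/40859 + 37616)/((-21953/(-11330) + 6546/9894) + (-1036 + 15395)/(s(0*(-2)) + 1382)) = (-346/40859 + 37616)/((-21953/(-11330) + 6546/9894) + (-1036 + 15395)/(-⅓ + 1382)) = (-346*1/40859 + 37616)/((-21953*(-1/11330) + 6546*(1/9894)) + 14359/(4145/3)) = (-346/40859 + 37616)/((21953/11330 + 1091/1649) + 14359*(3/4145)) = 1536951798/(40859*(48561527/18683170 + 43077/4145)) = 1536951798/(40859*(201220488701/15488347930)) = (1536951798/40859)*(15488347930/201220488701) = 23804844199063078140/8221667947834159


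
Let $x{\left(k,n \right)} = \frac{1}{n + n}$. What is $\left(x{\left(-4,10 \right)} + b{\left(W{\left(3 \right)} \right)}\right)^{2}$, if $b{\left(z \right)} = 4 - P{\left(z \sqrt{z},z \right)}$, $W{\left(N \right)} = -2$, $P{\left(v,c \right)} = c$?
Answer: $\frac{14641}{400} \approx 36.602$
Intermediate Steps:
$x{\left(k,n \right)} = \frac{1}{2 n}$
$b{\left(z \right)} = 4 - z$
$\left(x{\left(-4,10 \right)} + b{\left(W{\left(3 \right)} \right)}\right)^{2} = \left(\frac{1}{2 \cdot 10} + \left(4 - -2\right)\right)^{2} = \left(\frac{1}{2} \cdot \frac{1}{10} + \left(4 + 2\right)\right)^{2} = \left(\frac{1}{20} + 6\right)^{2} = \left(\frac{121}{20}\right)^{2} = \frac{14641}{400}$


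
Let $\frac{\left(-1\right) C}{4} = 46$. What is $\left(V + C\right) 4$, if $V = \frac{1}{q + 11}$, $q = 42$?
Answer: $- \frac{39004}{53} \approx -735.92$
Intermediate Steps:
$C = -184$ ($C = \left(-4\right) 46 = -184$)
$V = \frac{1}{53}$ ($V = \frac{1}{42 + 11} = \frac{1}{53} \approx 0.018868$)
$\left(V + C\right) 4 = \left(\frac{1}{53} - 184\right) 4 = \left(- \frac{9751}{53}\right) 4 = - \frac{39004}{53}$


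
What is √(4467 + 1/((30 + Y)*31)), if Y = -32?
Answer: √17171086/62 ≈ 66.835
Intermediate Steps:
√(4467 + 1/((30 + Y)*31)) = √(4467 + 1/((30 - 32)*31)) = √(4467 + 1/(-2*31)) = √(4467 + 1/(-62)) = √(4467 - 1/62) = √(276953/62) = √17171086/62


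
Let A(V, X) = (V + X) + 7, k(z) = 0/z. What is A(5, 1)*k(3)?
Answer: 0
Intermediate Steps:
k(z) = 0
A(V, X) = 7 + V + X
A(5, 1)*k(3) = (7 + 5 + 1)*0 = 13*0 = 0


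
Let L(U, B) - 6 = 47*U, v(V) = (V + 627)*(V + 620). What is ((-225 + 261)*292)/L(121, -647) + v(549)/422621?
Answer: 12269009544/2405981353 ≈ 5.0994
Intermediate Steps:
v(V) = (620 + V)*(627 + V) (v(V) = (627 + V)*(620 + V) = (620 + V)*(627 + V))
L(U, B) = 6 + 47*U
((-225 + 261)*292)/L(121, -647) + v(549)/422621 = ((-225 + 261)*292)/(6 + 47*121) + (388740 + 549**2 + 1247*549)/422621 = (36*292)/(6 + 5687) + (388740 + 301401 + 684603)*(1/422621) = 10512/5693 + 1374744*(1/422621) = 10512*(1/5693) + 1374744/422621 = 10512/5693 + 1374744/422621 = 12269009544/2405981353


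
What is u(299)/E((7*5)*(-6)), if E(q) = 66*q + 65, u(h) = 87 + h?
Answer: -386/13795 ≈ -0.027981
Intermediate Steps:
E(q) = 65 + 66*q
u(299)/E((7*5)*(-6)) = (87 + 299)/(65 + 66*((7*5)*(-6))) = 386/(65 + 66*(35*(-6))) = 386/(65 + 66*(-210)) = 386/(65 - 13860) = 386/(-13795) = 386*(-1/13795) = -386/13795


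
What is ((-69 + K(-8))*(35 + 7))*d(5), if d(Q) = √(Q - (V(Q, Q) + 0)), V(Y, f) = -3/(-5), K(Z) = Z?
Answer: -3234*√110/5 ≈ -6783.7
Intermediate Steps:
V(Y, f) = ⅗ (V(Y, f) = -3*(-⅕) = ⅗)
d(Q) = √(-⅗ + Q) (d(Q) = √(Q - (⅗ + 0)) = √(Q - 1*⅗) = √(Q - ⅗) = √(-⅗ + Q))
((-69 + K(-8))*(35 + 7))*d(5) = ((-69 - 8)*(35 + 7))*(√(-15 + 25*5)/5) = (-77*42)*(√(-15 + 125)/5) = -3234*√110/5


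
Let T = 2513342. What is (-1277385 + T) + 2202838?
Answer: 3438795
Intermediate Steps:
(-1277385 + T) + 2202838 = (-1277385 + 2513342) + 2202838 = 1235957 + 2202838 = 3438795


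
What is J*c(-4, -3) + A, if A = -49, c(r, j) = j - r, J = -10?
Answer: -59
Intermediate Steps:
J*c(-4, -3) + A = -10*(-3 - 1*(-4)) - 49 = -10*(-3 + 4) - 49 = -10*1 - 49 = -10 - 49 = -59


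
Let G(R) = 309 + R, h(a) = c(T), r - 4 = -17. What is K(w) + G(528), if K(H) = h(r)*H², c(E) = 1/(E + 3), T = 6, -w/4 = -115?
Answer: 219133/9 ≈ 24348.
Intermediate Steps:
w = 460 (w = -4*(-115) = 460)
c(E) = 1/(3 + E)
r = -13 (r = 4 - 17 = -13)
h(a) = ⅑ (h(a) = 1/(3 + 6) = 1/9 = ⅑)
K(H) = H²/9
K(w) + G(528) = (⅑)*460² + (309 + 528) = (⅑)*211600 + 837 = 211600/9 + 837 = 219133/9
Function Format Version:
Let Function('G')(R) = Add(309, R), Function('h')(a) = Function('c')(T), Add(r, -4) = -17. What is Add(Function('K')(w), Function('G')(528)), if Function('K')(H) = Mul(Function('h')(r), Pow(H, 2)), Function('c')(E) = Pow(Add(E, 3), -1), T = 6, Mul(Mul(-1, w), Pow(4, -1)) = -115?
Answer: Rational(219133, 9) ≈ 24348.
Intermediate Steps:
w = 460 (w = Mul(-4, -115) = 460)
Function('c')(E) = Pow(Add(3, E), -1)
r = -13 (r = Add(4, -17) = -13)
Function('h')(a) = Rational(1, 9) (Function('h')(a) = Pow(Add(3, 6), -1) = Pow(9, -1) = Rational(1, 9))
Function('K')(H) = Mul(Rational(1, 9), Pow(H, 2))
Add(Function('K')(w), Function('G')(528)) = Add(Mul(Rational(1, 9), Pow(460, 2)), Add(309, 528)) = Add(Mul(Rational(1, 9), 211600), 837) = Add(Rational(211600, 9), 837) = Rational(219133, 9)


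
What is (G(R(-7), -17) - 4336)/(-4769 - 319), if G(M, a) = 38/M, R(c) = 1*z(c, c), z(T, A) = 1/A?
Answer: 767/848 ≈ 0.90448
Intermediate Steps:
R(c) = 1/c
(G(R(-7), -17) - 4336)/(-4769 - 319) = (38/(1/(-7)) - 4336)/(-4769 - 319) = (38/(-⅐) - 4336)/(-5088) = (38*(-7) - 4336)*(-1/5088) = (-266 - 4336)*(-1/5088) = -4602*(-1/5088) = 767/848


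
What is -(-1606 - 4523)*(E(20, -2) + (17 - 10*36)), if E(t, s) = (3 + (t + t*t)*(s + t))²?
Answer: 350570378754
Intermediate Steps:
E(t, s) = (3 + (s + t)*(t + t²))² (E(t, s) = (3 + (t + t²)*(s + t))² = (3 + (s + t)*(t + t²))²)
-(-1606 - 4523)*(E(20, -2) + (17 - 10*36)) = -(-1606 - 4523)*((3 + 20² + 20³ - 2*20 - 2*20²)² + (17 - 10*36)) = -(-6129)*((3 + 400 + 8000 - 40 - 2*400)² + (17 - 360)) = -(-6129)*((3 + 400 + 8000 - 40 - 800)² - 343) = -(-6129)*(7563² - 343) = -(-6129)*(57198969 - 343) = -(-6129)*57198626 = -1*(-350570378754) = 350570378754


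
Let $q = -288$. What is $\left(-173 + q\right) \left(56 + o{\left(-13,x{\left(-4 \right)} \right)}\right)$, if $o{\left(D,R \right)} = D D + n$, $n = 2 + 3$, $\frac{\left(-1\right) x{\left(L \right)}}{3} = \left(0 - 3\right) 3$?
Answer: $-106030$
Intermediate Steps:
$x{\left(L \right)} = 27$ ($x{\left(L \right)} = - 3 \left(0 - 3\right) 3 = - 3 \left(\left(-3\right) 3\right) = \left(-3\right) \left(-9\right) = 27$)
$n = 5$
$o{\left(D,R \right)} = 5 + D^{2}$ ($o{\left(D,R \right)} = D D + 5 = D^{2} + 5 = 5 + D^{2}$)
$\left(-173 + q\right) \left(56 + o{\left(-13,x{\left(-4 \right)} \right)}\right) = \left(-173 - 288\right) \left(56 + \left(5 + \left(-13\right)^{2}\right)\right) = - 461 \left(56 + \left(5 + 169\right)\right) = - 461 \left(56 + 174\right) = \left(-461\right) 230 = -106030$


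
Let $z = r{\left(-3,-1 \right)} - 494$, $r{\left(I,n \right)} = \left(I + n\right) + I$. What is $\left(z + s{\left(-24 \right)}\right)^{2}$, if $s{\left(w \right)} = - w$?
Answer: $227529$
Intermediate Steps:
$r{\left(I,n \right)} = n + 2 I$
$z = -501$ ($z = \left(-1 + 2 \left(-3\right)\right) - 494 = \left(-1 - 6\right) - 494 = -7 - 494 = -501$)
$\left(z + s{\left(-24 \right)}\right)^{2} = \left(-501 - -24\right)^{2} = \left(-501 + 24\right)^{2} = \left(-477\right)^{2} = 227529$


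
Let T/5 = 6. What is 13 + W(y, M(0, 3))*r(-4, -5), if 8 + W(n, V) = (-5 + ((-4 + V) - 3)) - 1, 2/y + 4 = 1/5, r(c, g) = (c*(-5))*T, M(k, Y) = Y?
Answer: -10787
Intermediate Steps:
T = 30 (T = 5*6 = 30)
r(c, g) = -150*c (r(c, g) = (c*(-5))*30 = -5*c*30 = -150*c)
y = -10/19 (y = 2/(-4 + 1/5) = 2/(-4 + ⅕) = 2/(-19/5) = 2*(-5/19) = -10/19 ≈ -0.52632)
W(n, V) = -21 + V (W(n, V) = -8 + ((-5 + ((-4 + V) - 3)) - 1) = -8 + ((-5 + (-7 + V)) - 1) = -8 + ((-12 + V) - 1) = -8 + (-13 + V) = -21 + V)
13 + W(y, M(0, 3))*r(-4, -5) = 13 + (-21 + 3)*(-150*(-4)) = 13 - 18*600 = 13 - 10800 = -10787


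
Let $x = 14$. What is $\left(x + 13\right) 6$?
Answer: $162$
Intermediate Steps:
$\left(x + 13\right) 6 = \left(14 + 13\right) 6 = 27 \cdot 6 = 162$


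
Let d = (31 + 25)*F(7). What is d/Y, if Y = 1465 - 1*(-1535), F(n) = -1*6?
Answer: -14/125 ≈ -0.11200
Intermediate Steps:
F(n) = -6
d = -336 (d = (31 + 25)*(-6) = 56*(-6) = -336)
Y = 3000 (Y = 1465 + 1535 = 3000)
d/Y = -336/3000 = -336*1/3000 = -14/125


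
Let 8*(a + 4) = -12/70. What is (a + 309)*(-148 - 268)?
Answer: -4440488/35 ≈ -1.2687e+5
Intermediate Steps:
a = -563/140 (a = -4 + (-12/70)/8 = -4 + (-12*1/70)/8 = -4 + (1/8)*(-6/35) = -4 - 3/140 = -563/140 ≈ -4.0214)
(a + 309)*(-148 - 268) = (-563/140 + 309)*(-148 - 268) = (42697/140)*(-416) = -4440488/35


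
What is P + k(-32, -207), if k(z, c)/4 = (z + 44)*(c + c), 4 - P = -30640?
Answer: 10772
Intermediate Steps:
P = 30644 (P = 4 - 1*(-30640) = 4 + 30640 = 30644)
k(z, c) = 8*c*(44 + z) (k(z, c) = 4*((z + 44)*(c + c)) = 4*((44 + z)*(2*c)) = 4*(2*c*(44 + z)) = 8*c*(44 + z))
P + k(-32, -207) = 30644 + 8*(-207)*(44 - 32) = 30644 + 8*(-207)*12 = 30644 - 19872 = 10772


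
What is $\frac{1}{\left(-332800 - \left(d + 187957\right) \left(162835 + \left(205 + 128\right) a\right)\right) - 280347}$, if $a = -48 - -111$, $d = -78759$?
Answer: $- \frac{1}{20072734319} \approx -4.9819 \cdot 10^{-11}$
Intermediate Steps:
$a = 63$ ($a = -48 + 111 = 63$)
$\frac{1}{\left(-332800 - \left(d + 187957\right) \left(162835 + \left(205 + 128\right) a\right)\right) - 280347} = \frac{1}{\left(-332800 - \left(-78759 + 187957\right) \left(162835 + \left(205 + 128\right) 63\right)\right) - 280347} = \frac{1}{\left(-332800 - 109198 \left(162835 + 333 \cdot 63\right)\right) - 280347} = \frac{1}{\left(-332800 - 109198 \left(162835 + 20979\right)\right) - 280347} = \frac{1}{\left(-332800 - 109198 \cdot 183814\right) - 280347} = \frac{1}{\left(-332800 - 20072121172\right) - 280347} = \frac{1}{-20072453972 - 280347} = \frac{1}{-20072734319} = - \frac{1}{20072734319}$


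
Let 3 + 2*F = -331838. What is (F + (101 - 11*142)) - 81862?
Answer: -498487/2 ≈ -2.4924e+5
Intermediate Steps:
F = -331841/2 (F = -3/2 + (½)*(-331838) = -3/2 - 165919 = -331841/2 ≈ -1.6592e+5)
(F + (101 - 11*142)) - 81862 = (-331841/2 + (101 - 11*142)) - 81862 = (-331841/2 + (101 - 1562)) - 81862 = (-331841/2 - 1461) - 81862 = -334763/2 - 81862 = -498487/2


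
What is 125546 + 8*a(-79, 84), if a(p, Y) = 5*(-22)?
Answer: 124666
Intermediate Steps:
a(p, Y) = -110
125546 + 8*a(-79, 84) = 125546 + 8*(-110) = 125546 - 880 = 124666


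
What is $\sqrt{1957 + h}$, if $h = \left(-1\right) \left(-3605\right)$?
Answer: $3 \sqrt{618} \approx 74.579$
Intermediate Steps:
$h = 3605$
$\sqrt{1957 + h} = \sqrt{1957 + 3605} = \sqrt{5562} = 3 \sqrt{618}$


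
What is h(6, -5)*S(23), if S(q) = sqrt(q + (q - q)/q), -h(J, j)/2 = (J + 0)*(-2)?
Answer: 24*sqrt(23) ≈ 115.10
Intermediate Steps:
h(J, j) = 4*J (h(J, j) = -2*(J + 0)*(-2) = -2*J*(-2) = -(-4)*J = 4*J)
S(q) = sqrt(q) (S(q) = sqrt(q + 0/q) = sqrt(q + 0) = sqrt(q))
h(6, -5)*S(23) = (4*6)*sqrt(23) = 24*sqrt(23)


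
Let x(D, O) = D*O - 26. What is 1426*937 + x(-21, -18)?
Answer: 1336514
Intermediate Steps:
x(D, O) = -26 + D*O
1426*937 + x(-21, -18) = 1426*937 + (-26 - 21*(-18)) = 1336162 + (-26 + 378) = 1336162 + 352 = 1336514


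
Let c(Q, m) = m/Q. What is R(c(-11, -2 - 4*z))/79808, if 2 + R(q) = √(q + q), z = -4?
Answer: -1/39904 + I*√77/438944 ≈ -2.506e-5 + 1.9991e-5*I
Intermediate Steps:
R(q) = -2 + √2*√q (R(q) = -2 + √(q + q) = -2 + √(2*q) = -2 + √2*√q)
R(c(-11, -2 - 4*z))/79808 = (-2 + √2*√((-2 - 4*(-4))/(-11)))/79808 = (-2 + √2*√((-2 + 16)*(-1/11)))*(1/79808) = (-2 + √2*√(14*(-1/11)))*(1/79808) = (-2 + √2*√(-14/11))*(1/79808) = (-2 + √2*(I*√154/11))*(1/79808) = (-2 + 2*I*√77/11)*(1/79808) = -1/39904 + I*√77/438944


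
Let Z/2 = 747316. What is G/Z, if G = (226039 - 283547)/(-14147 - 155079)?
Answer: 14377/63232648708 ≈ 2.2737e-7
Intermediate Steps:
Z = 1494632 (Z = 2*747316 = 1494632)
G = 28754/84613 (G = -57508/(-169226) = -57508*(-1/169226) = 28754/84613 ≈ 0.33983)
G/Z = (28754/84613)/1494632 = (28754/84613)*(1/1494632) = 14377/63232648708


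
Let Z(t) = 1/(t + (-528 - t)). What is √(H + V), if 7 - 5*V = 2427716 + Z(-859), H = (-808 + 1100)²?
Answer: I*√174361009515/660 ≈ 632.67*I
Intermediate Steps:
Z(t) = -1/528 (Z(t) = 1/(-528) = -1/528)
H = 85264 (H = 292² = 85264)
V = -1281830351/2640 (V = 7/5 - (2427716 - 1/528)/5 = 7/5 - ⅕*1281834047/528 = 7/5 - 1281834047/2640 = -1281830351/2640 ≈ -4.8554e+5)
√(H + V) = √(85264 - 1281830351/2640) = √(-1056733391/2640) = I*√174361009515/660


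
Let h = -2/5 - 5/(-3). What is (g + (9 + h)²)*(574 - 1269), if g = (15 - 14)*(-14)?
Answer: -2858674/45 ≈ -63526.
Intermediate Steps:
h = 19/15 (h = -2*⅕ - 5*(-⅓) = -⅖ + 5/3 = 19/15 ≈ 1.2667)
g = -14 (g = 1*(-14) = -14)
(g + (9 + h)²)*(574 - 1269) = (-14 + (9 + 19/15)²)*(574 - 1269) = (-14 + (154/15)²)*(-695) = (-14 + 23716/225)*(-695) = (20566/225)*(-695) = -2858674/45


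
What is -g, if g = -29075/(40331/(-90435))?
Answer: -2629397625/40331 ≈ -65195.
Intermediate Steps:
g = 2629397625/40331 (g = -29075/(40331*(-1/90435)) = -29075/(-40331/90435) = -29075*(-90435/40331) = 2629397625/40331 ≈ 65195.)
-g = -1*2629397625/40331 = -2629397625/40331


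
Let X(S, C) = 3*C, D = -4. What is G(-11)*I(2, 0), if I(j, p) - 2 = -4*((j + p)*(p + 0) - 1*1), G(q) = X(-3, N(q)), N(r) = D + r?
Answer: -270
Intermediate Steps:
N(r) = -4 + r
G(q) = -12 + 3*q (G(q) = 3*(-4 + q) = -12 + 3*q)
I(j, p) = 6 - 4*p*(j + p) (I(j, p) = 2 - 4*((j + p)*(p + 0) - 1*1) = 2 - 4*((j + p)*p - 1) = 2 - 4*(p*(j + p) - 1) = 2 - 4*(-1 + p*(j + p)) = 2 + (4 - 4*p*(j + p)) = 6 - 4*p*(j + p))
G(-11)*I(2, 0) = (-12 + 3*(-11))*(6 - 4*0² - 4*2*0) = (-12 - 33)*(6 - 4*0 + 0) = -45*(6 + 0 + 0) = -45*6 = -270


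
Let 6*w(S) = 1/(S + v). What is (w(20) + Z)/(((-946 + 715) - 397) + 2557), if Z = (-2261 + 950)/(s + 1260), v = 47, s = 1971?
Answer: -58199/278389422 ≈ -0.00020906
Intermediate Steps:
w(S) = 1/(6*(47 + S)) (w(S) = 1/(6*(S + 47)) = 1/(6*(47 + S)))
Z = -437/1077 (Z = (-2261 + 950)/(1971 + 1260) = -1311/3231 = -1311*1/3231 = -437/1077 ≈ -0.40576)
(w(20) + Z)/(((-946 + 715) - 397) + 2557) = (1/(6*(47 + 20)) - 437/1077)/(((-946 + 715) - 397) + 2557) = ((⅙)/67 - 437/1077)/((-231 - 397) + 2557) = ((⅙)*(1/67) - 437/1077)/(-628 + 2557) = (1/402 - 437/1077)/1929 = -58199/144318*1/1929 = -58199/278389422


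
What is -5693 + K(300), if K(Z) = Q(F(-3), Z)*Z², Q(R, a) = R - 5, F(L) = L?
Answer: -725693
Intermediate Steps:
Q(R, a) = -5 + R
K(Z) = -8*Z² (K(Z) = (-5 - 3)*Z² = -8*Z²)
-5693 + K(300) = -5693 - 8*300² = -5693 - 8*90000 = -5693 - 720000 = -725693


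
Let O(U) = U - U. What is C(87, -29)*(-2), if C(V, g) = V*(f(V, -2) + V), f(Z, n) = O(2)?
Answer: -15138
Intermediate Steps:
O(U) = 0
f(Z, n) = 0
C(V, g) = V**2 (C(V, g) = V*(0 + V) = V*V = V**2)
C(87, -29)*(-2) = 87**2*(-2) = 7569*(-2) = -15138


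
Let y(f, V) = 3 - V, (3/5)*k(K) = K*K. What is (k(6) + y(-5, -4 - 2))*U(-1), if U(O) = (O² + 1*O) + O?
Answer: -69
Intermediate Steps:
k(K) = 5*K²/3 (k(K) = 5*(K*K)/3 = 5*K²/3)
U(O) = O² + 2*O (U(O) = (O² + O) + O = (O + O²) + O = O² + 2*O)
(k(6) + y(-5, -4 - 2))*U(-1) = ((5/3)*6² + (3 - (-4 - 2)))*(-(2 - 1)) = ((5/3)*36 + (3 - 1*(-6)))*(-1*1) = (60 + (3 + 6))*(-1) = (60 + 9)*(-1) = 69*(-1) = -69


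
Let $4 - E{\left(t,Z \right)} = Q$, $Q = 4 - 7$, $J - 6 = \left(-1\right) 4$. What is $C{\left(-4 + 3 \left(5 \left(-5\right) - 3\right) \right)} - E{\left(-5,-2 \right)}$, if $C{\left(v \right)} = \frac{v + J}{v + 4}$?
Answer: $- \frac{251}{42} \approx -5.9762$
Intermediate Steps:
$J = 2$ ($J = 6 - 4 = 2$)
$Q = -3$
$E{\left(t,Z \right)} = 7$ ($E{\left(t,Z \right)} = 4 - -3 = 4 + 3 = 7$)
$C{\left(v \right)} = \frac{2 + v}{4 + v}$ ($C{\left(v \right)} = \frac{v + 2}{v + 4} = \frac{2 + v}{4 + v}$)
$C{\left(-4 + 3 \left(5 \left(-5\right) - 3\right) \right)} - E{\left(-5,-2 \right)} = \frac{2 + \left(-4 + 3 \left(5 \left(-5\right) - 3\right)\right)}{4 + \left(-4 + 3 \left(5 \left(-5\right) - 3\right)\right)} - 7 = \frac{2 + \left(-4 + 3 \left(-25 - 3\right)\right)}{4 + \left(-4 + 3 \left(-25 - 3\right)\right)} - 7 = \frac{2 + \left(-4 + 3 \left(-28\right)\right)}{4 + \left(-4 + 3 \left(-28\right)\right)} - 7 = \frac{2 - 88}{4 - 88} - 7 = \frac{1}{-84} \left(-86\right) - 7 = \left(- \frac{1}{84}\right) \left(-86\right) - 7 = \frac{43}{42} - 7 = - \frac{251}{42}$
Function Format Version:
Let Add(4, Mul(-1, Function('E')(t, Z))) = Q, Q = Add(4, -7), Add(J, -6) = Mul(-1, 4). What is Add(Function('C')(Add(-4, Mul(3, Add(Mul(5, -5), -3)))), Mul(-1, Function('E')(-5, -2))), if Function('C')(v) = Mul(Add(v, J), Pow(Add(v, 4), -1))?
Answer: Rational(-251, 42) ≈ -5.9762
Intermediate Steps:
J = 2 (J = Add(6, Mul(-1, 4)) = Add(6, -4) = 2)
Q = -3
Function('E')(t, Z) = 7 (Function('E')(t, Z) = Add(4, Mul(-1, -3)) = Add(4, 3) = 7)
Function('C')(v) = Mul(Pow(Add(4, v), -1), Add(2, v)) (Function('C')(v) = Mul(Add(v, 2), Pow(Add(v, 4), -1)) = Mul(Add(2, v), Pow(Add(4, v), -1)) = Mul(Pow(Add(4, v), -1), Add(2, v)))
Add(Function('C')(Add(-4, Mul(3, Add(Mul(5, -5), -3)))), Mul(-1, Function('E')(-5, -2))) = Add(Mul(Pow(Add(4, Add(-4, Mul(3, Add(Mul(5, -5), -3)))), -1), Add(2, Add(-4, Mul(3, Add(Mul(5, -5), -3))))), Mul(-1, 7)) = Add(Mul(Pow(Add(4, Add(-4, Mul(3, Add(-25, -3)))), -1), Add(2, Add(-4, Mul(3, Add(-25, -3))))), -7) = Add(Mul(Pow(Add(4, Add(-4, Mul(3, -28))), -1), Add(2, Add(-4, Mul(3, -28)))), -7) = Add(Mul(Pow(Add(4, Add(-4, -84)), -1), Add(2, Add(-4, -84))), -7) = Add(Mul(Pow(Add(4, -88), -1), Add(2, -88)), -7) = Add(Mul(Pow(-84, -1), -86), -7) = Add(Mul(Rational(-1, 84), -86), -7) = Add(Rational(43, 42), -7) = Rational(-251, 42)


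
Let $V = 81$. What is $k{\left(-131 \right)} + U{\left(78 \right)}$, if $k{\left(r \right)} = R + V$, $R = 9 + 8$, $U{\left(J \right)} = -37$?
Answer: $61$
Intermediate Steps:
$R = 17$
$k{\left(r \right)} = 98$ ($k{\left(r \right)} = 17 + 81 = 98$)
$k{\left(-131 \right)} + U{\left(78 \right)} = 98 - 37 = 61$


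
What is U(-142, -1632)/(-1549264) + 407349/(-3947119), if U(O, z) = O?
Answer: -315265325119/3057564685208 ≈ -0.10311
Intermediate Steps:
U(-142, -1632)/(-1549264) + 407349/(-3947119) = -142/(-1549264) + 407349/(-3947119) = -142*(-1/1549264) + 407349*(-1/3947119) = 71/774632 - 407349/3947119 = -315265325119/3057564685208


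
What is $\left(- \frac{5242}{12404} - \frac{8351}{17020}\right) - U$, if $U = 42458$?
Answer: $- \frac{2240939832321}{52779020} \approx -42459.0$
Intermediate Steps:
$\left(- \frac{5242}{12404} - \frac{8351}{17020}\right) - U = \left(- \frac{5242}{12404} - \frac{8351}{17020}\right) - 42458 = \left(\left(-5242\right) \frac{1}{12404} - \frac{8351}{17020}\right) - 42458 = \left(- \frac{2621}{6202} - \frac{8351}{17020}\right) - 42458 = - \frac{48201161}{52779020} - 42458 = - \frac{2240939832321}{52779020}$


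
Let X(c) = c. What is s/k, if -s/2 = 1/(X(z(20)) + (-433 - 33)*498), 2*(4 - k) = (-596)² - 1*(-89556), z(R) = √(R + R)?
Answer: -58017/1497063298032886 - √10/2994126596065772 ≈ -3.8755e-11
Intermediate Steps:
z(R) = √2*√R (z(R) = √(2*R) = √2*√R)
k = -222382 (k = 4 - ((-596)² - 1*(-89556))/2 = 4 - (355216 + 89556)/2 = 4 - ½*444772 = 4 - 222386 = -222382)
s = -2/(-232068 + 2*√10) (s = -2/(√2*√20 + (-433 - 33)*498) = -2/(√2*(2*√5) - 466*498) = -2/(2*√10 - 232068) = -2/(-232068 + 2*√10) ≈ 8.6184e-6)
s/k = (58017/6731944573 + √10/13463889146)/(-222382) = (58017/6731944573 + √10/13463889146)*(-1/222382) = -58017/1497063298032886 - √10/2994126596065772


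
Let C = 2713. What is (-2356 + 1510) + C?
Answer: 1867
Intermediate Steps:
(-2356 + 1510) + C = (-2356 + 1510) + 2713 = -846 + 2713 = 1867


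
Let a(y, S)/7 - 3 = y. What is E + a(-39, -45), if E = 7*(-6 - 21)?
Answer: -441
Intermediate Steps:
a(y, S) = 21 + 7*y
E = -189 (E = 7*(-27) = -189)
E + a(-39, -45) = -189 + (21 + 7*(-39)) = -189 + (21 - 273) = -189 - 252 = -441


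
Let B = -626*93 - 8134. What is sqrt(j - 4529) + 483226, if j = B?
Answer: 483226 + I*sqrt(70881) ≈ 4.8323e+5 + 266.23*I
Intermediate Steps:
B = -66352 (B = -58218 - 8134 = -66352)
j = -66352
sqrt(j - 4529) + 483226 = sqrt(-66352 - 4529) + 483226 = sqrt(-70881) + 483226 = I*sqrt(70881) + 483226 = 483226 + I*sqrt(70881)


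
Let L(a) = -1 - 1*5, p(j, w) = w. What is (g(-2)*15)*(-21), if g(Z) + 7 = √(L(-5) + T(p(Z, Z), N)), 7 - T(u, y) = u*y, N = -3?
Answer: 2205 - 315*I*√5 ≈ 2205.0 - 704.36*I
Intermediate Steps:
T(u, y) = 7 - u*y
L(a) = -6 (L(a) = -1 - 5 = -6)
g(Z) = -7 + √(1 + 3*Z) (g(Z) = -7 + √(-6 + (7 - 1*Z*(-3))) = -7 + √(-6 + (7 + 3*Z)) = -7 + √(1 + 3*Z))
(g(-2)*15)*(-21) = ((-7 + √(1 + 3*(-2)))*15)*(-21) = ((-7 + √(1 - 6))*15)*(-21) = ((-7 + √(-5))*15)*(-21) = ((-7 + I*√5)*15)*(-21) = (-105 + 15*I*√5)*(-21) = 2205 - 315*I*√5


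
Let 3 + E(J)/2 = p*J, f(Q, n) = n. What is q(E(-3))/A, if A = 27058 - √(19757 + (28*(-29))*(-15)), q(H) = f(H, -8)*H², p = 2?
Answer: -70134336/732103427 - 2592*√31937/732103427 ≈ -0.096431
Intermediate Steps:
E(J) = -6 + 4*J (E(J) = -6 + 2*(2*J) = -6 + 4*J)
q(H) = -8*H²
A = 27058 - √31937 (A = 27058 - √(19757 - 812*(-15)) = 27058 - √(19757 + 12180) = 27058 - √31937 ≈ 26879.)
q(E(-3))/A = (-8*(-6 + 4*(-3))²)/(27058 - √31937) = (-8*(-6 - 12)²)/(27058 - √31937) = (-8*(-18)²)/(27058 - √31937) = (-8*324)/(27058 - √31937) = -2592/(27058 - √31937)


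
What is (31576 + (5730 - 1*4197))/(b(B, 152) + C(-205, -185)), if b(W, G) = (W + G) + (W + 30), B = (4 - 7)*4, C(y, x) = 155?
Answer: 33109/313 ≈ 105.78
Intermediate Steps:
B = -12 (B = -3*4 = -12)
b(W, G) = 30 + G + 2*W (b(W, G) = (G + W) + (30 + W) = 30 + G + 2*W)
(31576 + (5730 - 1*4197))/(b(B, 152) + C(-205, -185)) = (31576 + (5730 - 1*4197))/((30 + 152 + 2*(-12)) + 155) = (31576 + (5730 - 4197))/((30 + 152 - 24) + 155) = (31576 + 1533)/(158 + 155) = 33109/313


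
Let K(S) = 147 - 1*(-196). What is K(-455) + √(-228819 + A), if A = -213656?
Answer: 343 + 5*I*√17699 ≈ 343.0 + 665.19*I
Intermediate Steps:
K(S) = 343 (K(S) = 147 + 196 = 343)
K(-455) + √(-228819 + A) = 343 + √(-228819 - 213656) = 343 + √(-442475) = 343 + 5*I*√17699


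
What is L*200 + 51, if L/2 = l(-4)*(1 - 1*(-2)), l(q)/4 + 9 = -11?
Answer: -95949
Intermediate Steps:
l(q) = -80 (l(q) = -36 + 4*(-11) = -36 - 44 = -80)
L = -480 (L = 2*(-80*(1 - 1*(-2))) = 2*(-80*(1 + 2)) = 2*(-80*3) = 2*(-240) = -480)
L*200 + 51 = -480*200 + 51 = -96000 + 51 = -95949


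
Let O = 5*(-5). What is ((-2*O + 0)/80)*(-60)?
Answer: -75/2 ≈ -37.500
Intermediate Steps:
O = -25
((-2*O + 0)/80)*(-60) = ((-2*(-25) + 0)/80)*(-60) = ((50 + 0)*(1/80))*(-60) = (50*(1/80))*(-60) = (5/8)*(-60) = -75/2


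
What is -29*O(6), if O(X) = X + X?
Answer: -348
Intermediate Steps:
O(X) = 2*X
-29*O(6) = -58*6 = -29*12 = -348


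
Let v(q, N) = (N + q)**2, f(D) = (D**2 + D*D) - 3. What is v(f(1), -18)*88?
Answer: 31768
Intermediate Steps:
f(D) = -3 + 2*D**2 (f(D) = (D**2 + D**2) - 3 = 2*D**2 - 3 = -3 + 2*D**2)
v(f(1), -18)*88 = (-18 + (-3 + 2*1**2))**2*88 = (-18 + (-3 + 2*1))**2*88 = (-18 + (-3 + 2))**2*88 = (-18 - 1)**2*88 = (-19)**2*88 = 361*88 = 31768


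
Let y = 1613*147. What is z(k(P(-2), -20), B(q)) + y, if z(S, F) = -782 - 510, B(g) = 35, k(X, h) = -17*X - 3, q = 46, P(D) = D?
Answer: 235819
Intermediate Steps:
y = 237111
k(X, h) = -3 - 17*X
z(S, F) = -1292
z(k(P(-2), -20), B(q)) + y = -1292 + 237111 = 235819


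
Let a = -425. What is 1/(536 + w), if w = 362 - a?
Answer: 1/1323 ≈ 0.00075586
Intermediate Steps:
w = 787 (w = 362 - 1*(-425) = 362 + 425 = 787)
1/(536 + w) = 1/(536 + 787) = 1/1323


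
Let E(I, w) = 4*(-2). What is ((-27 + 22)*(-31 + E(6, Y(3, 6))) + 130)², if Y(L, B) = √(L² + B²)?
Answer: 105625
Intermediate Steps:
Y(L, B) = √(B² + L²)
E(I, w) = -8
((-27 + 22)*(-31 + E(6, Y(3, 6))) + 130)² = ((-27 + 22)*(-31 - 8) + 130)² = (-5*(-39) + 130)² = (195 + 130)² = 325² = 105625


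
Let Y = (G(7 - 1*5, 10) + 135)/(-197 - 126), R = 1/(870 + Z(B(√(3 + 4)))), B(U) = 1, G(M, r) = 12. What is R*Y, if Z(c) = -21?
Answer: -49/91409 ≈ -0.00053605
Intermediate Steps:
R = 1/849 (R = 1/(870 - 21) = 1/849 ≈ 0.0011779)
Y = -147/323 (Y = (12 + 135)/(-197 - 126) = 147/(-323) = 147*(-1/323) = -147/323 ≈ -0.45511)
R*Y = (1/849)*(-147/323) = -49/91409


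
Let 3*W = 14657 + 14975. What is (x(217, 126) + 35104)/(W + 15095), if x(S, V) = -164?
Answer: 104820/74917 ≈ 1.3991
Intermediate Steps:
W = 29632/3 (W = (14657 + 14975)/3 = (⅓)*29632 = 29632/3 ≈ 9877.3)
(x(217, 126) + 35104)/(W + 15095) = (-164 + 35104)/(29632/3 + 15095) = 34940/(74917/3) = 34940*(3/74917) = 104820/74917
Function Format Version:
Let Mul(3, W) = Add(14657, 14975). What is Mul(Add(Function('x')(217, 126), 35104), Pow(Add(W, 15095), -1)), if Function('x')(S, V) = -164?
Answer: Rational(104820, 74917) ≈ 1.3991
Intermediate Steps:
W = Rational(29632, 3) (W = Mul(Rational(1, 3), Add(14657, 14975)) = Mul(Rational(1, 3), 29632) = Rational(29632, 3) ≈ 9877.3)
Mul(Add(Function('x')(217, 126), 35104), Pow(Add(W, 15095), -1)) = Mul(Add(-164, 35104), Pow(Add(Rational(29632, 3), 15095), -1)) = Mul(34940, Pow(Rational(74917, 3), -1)) = Mul(34940, Rational(3, 74917)) = Rational(104820, 74917)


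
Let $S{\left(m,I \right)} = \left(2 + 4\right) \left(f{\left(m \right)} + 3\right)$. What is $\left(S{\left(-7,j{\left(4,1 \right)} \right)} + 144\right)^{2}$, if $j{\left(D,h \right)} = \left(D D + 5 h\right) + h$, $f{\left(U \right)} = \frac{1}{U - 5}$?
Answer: $\frac{104329}{4} \approx 26082.0$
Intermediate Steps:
$f{\left(U \right)} = \frac{1}{-5 + U}$
$j{\left(D,h \right)} = D^{2} + 6 h$ ($j{\left(D,h \right)} = \left(D^{2} + 5 h\right) + h = D^{2} + 6 h$)
$S{\left(m,I \right)} = 18 + \frac{6}{-5 + m}$ ($S{\left(m,I \right)} = \left(2 + 4\right) \left(\frac{1}{-5 + m} + 3\right) = 6 \left(3 + \frac{1}{-5 + m}\right) = 18 + \frac{6}{-5 + m}$)
$\left(S{\left(-7,j{\left(4,1 \right)} \right)} + 144\right)^{2} = \left(\frac{6 \left(-14 + 3 \left(-7\right)\right)}{-5 - 7} + 144\right)^{2} = \left(\frac{6 \left(-14 - 21\right)}{-12} + 144\right)^{2} = \left(6 \left(- \frac{1}{12}\right) \left(-35\right) + 144\right)^{2} = \left(\frac{35}{2} + 144\right)^{2} = \left(\frac{323}{2}\right)^{2} = \frac{104329}{4}$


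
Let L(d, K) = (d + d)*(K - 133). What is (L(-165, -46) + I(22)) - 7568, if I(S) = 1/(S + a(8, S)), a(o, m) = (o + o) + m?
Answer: 3090121/60 ≈ 51502.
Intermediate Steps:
L(d, K) = 2*d*(-133 + K) (L(d, K) = (2*d)*(-133 + K) = 2*d*(-133 + K))
a(o, m) = m + 2*o (a(o, m) = 2*o + m = m + 2*o)
I(S) = 1/(16 + 2*S) (I(S) = 1/(S + (S + 2*8)) = 1/(S + (S + 16)) = 1/(S + (16 + S)) = 1/(16 + 2*S))
(L(-165, -46) + I(22)) - 7568 = (2*(-165)*(-133 - 46) + 1/(2*(8 + 22))) - 7568 = (2*(-165)*(-179) + (½)/30) - 7568 = (59070 + (½)*(1/30)) - 7568 = (59070 + 1/60) - 7568 = 3544201/60 - 7568 = 3090121/60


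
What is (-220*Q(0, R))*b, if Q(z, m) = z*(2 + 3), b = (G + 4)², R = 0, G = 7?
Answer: 0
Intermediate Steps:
b = 121 (b = (7 + 4)² = 11² = 121)
Q(z, m) = 5*z (Q(z, m) = z*5 = 5*z)
(-220*Q(0, R))*b = -1100*0*121 = -220*0*121 = 0*121 = 0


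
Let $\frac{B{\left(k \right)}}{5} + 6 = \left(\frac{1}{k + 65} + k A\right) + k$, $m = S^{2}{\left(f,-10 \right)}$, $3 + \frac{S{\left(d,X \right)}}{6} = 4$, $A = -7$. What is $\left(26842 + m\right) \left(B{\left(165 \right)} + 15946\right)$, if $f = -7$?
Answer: $\frac{6779128843}{23} \approx 2.9474 \cdot 10^{8}$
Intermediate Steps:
$S{\left(d,X \right)} = 6$ ($S{\left(d,X \right)} = -18 + 6 \cdot 4 = -18 + 24 = 6$)
$m = 36$ ($m = 6^{2} = 36$)
$B{\left(k \right)} = -30 - 30 k + \frac{5}{65 + k}$ ($B{\left(k \right)} = -30 + 5 \left(\left(\frac{1}{k + 65} + k \left(-7\right)\right) + k\right) = -30 + 5 \left(\left(\frac{1}{65 + k} - 7 k\right) + k\right) = -30 + 5 \left(\frac{1}{65 + k} - 6 k\right) = -30 - \left(- \frac{5}{65 + k} + 30 k\right) = -30 - 30 k + \frac{5}{65 + k}$)
$\left(26842 + m\right) \left(B{\left(165 \right)} + 15946\right) = \left(26842 + 36\right) \left(\frac{5 \left(-389 - 65340 - 6 \cdot 165^{2}\right)}{65 + 165} + 15946\right) = 26878 \left(\frac{5 \left(-389 - 65340 - 163350\right)}{230} + 15946\right) = 26878 \left(5 \cdot \frac{1}{230} \left(-389 - 65340 - 163350\right) + 15946\right) = 26878 \left(5 \cdot \frac{1}{230} \left(-229079\right) + 15946\right) = 26878 \left(- \frac{229079}{46} + 15946\right) = 26878 \cdot \frac{504437}{46} = \frac{6779128843}{23}$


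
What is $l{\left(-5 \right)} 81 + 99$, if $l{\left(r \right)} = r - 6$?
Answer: $-792$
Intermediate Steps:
$l{\left(r \right)} = -6 + r$
$l{\left(-5 \right)} 81 + 99 = \left(-6 - 5\right) 81 + 99 = \left(-11\right) 81 + 99 = -891 + 99 = -792$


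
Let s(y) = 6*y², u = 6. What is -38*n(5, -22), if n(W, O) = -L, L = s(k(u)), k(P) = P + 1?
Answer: 11172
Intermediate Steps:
k(P) = 1 + P
L = 294 (L = 6*(1 + 6)² = 6*7² = 6*49 = 294)
n(W, O) = -294 (n(W, O) = -1*294 = -294)
-38*n(5, -22) = -38*(-294) = 11172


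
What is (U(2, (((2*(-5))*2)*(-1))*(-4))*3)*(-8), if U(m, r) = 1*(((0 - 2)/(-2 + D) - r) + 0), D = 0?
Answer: -1944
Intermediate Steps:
U(m, r) = 1 - r (U(m, r) = 1*(((0 - 2)/(-2 + 0) - r) + 0) = 1*((-2/(-2) - r) + 0) = 1*((-2*(-½) - r) + 0) = 1*((1 - r) + 0) = 1*(1 - r) = 1 - r)
(U(2, (((2*(-5))*2)*(-1))*(-4))*3)*(-8) = ((1 - ((2*(-5))*2)*(-1)*(-4))*3)*(-8) = ((1 - -10*2*(-1)*(-4))*3)*(-8) = ((1 - (-20*(-1))*(-4))*3)*(-8) = ((1 - 20*(-4))*3)*(-8) = ((1 - 1*(-80))*3)*(-8) = ((1 + 80)*3)*(-8) = (81*3)*(-8) = 243*(-8) = -1944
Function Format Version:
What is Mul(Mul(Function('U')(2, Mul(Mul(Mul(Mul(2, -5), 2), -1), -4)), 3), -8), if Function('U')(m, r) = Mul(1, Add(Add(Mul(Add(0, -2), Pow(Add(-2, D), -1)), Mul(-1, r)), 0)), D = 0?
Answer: -1944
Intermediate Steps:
Function('U')(m, r) = Add(1, Mul(-1, r)) (Function('U')(m, r) = Mul(1, Add(Add(Mul(Add(0, -2), Pow(Add(-2, 0), -1)), Mul(-1, r)), 0)) = Mul(1, Add(Add(Mul(-2, Pow(-2, -1)), Mul(-1, r)), 0)) = Mul(1, Add(Add(Mul(-2, Rational(-1, 2)), Mul(-1, r)), 0)) = Mul(1, Add(Add(1, Mul(-1, r)), 0)) = Mul(1, Add(1, Mul(-1, r))) = Add(1, Mul(-1, r)))
Mul(Mul(Function('U')(2, Mul(Mul(Mul(Mul(2, -5), 2), -1), -4)), 3), -8) = Mul(Mul(Add(1, Mul(-1, Mul(Mul(Mul(Mul(2, -5), 2), -1), -4))), 3), -8) = Mul(Mul(Add(1, Mul(-1, Mul(Mul(Mul(-10, 2), -1), -4))), 3), -8) = Mul(Mul(Add(1, Mul(-1, Mul(Mul(-20, -1), -4))), 3), -8) = Mul(Mul(Add(1, Mul(-1, Mul(20, -4))), 3), -8) = Mul(Mul(Add(1, Mul(-1, -80)), 3), -8) = Mul(Mul(Add(1, 80), 3), -8) = Mul(Mul(81, 3), -8) = Mul(243, -8) = -1944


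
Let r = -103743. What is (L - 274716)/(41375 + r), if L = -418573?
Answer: 693289/62368 ≈ 11.116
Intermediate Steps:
(L - 274716)/(41375 + r) = (-418573 - 274716)/(41375 - 103743) = -693289/(-62368) = -693289*(-1/62368) = 693289/62368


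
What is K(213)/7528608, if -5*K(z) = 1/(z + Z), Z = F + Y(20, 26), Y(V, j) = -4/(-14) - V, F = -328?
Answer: 7/35497386720 ≈ 1.9720e-10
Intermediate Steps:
Y(V, j) = 2/7 - V (Y(V, j) = -4*(-1/14) - V = 2/7 - V)
Z = -2434/7 (Z = -328 + (2/7 - 1*20) = -328 + (2/7 - 20) = -328 - 138/7 = -2434/7 ≈ -347.71)
K(z) = -1/(5*(-2434/7 + z)) (K(z) = -1/(5*(z - 2434/7)) = -1/(5*(-2434/7 + z)))
K(213)/7528608 = -7/(-12170 + 35*213)/7528608 = -7/(-12170 + 7455)*(1/7528608) = -7/(-4715)*(1/7528608) = -7*(-1/4715)*(1/7528608) = (7/4715)*(1/7528608) = 7/35497386720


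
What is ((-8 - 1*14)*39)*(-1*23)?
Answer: 19734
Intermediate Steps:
((-8 - 1*14)*39)*(-1*23) = ((-8 - 14)*39)*(-23) = -22*39*(-23) = -858*(-23) = 19734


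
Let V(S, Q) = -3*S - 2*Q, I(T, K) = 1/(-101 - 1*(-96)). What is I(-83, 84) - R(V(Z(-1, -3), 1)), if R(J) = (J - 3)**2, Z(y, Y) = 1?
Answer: -321/5 ≈ -64.200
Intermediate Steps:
I(T, K) = -1/5 (I(T, K) = 1/(-101 + 96) = 1/(-5) = -1/5)
R(J) = (-3 + J)**2
I(-83, 84) - R(V(Z(-1, -3), 1)) = -1/5 - (-3 + (-3*1 - 2*1))**2 = -1/5 - (-3 + (-3 - 2))**2 = -1/5 - (-3 - 5)**2 = -1/5 - 1*(-8)**2 = -1/5 - 1*64 = -1/5 - 64 = -321/5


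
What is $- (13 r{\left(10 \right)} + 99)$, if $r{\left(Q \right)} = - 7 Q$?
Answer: $811$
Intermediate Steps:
$- (13 r{\left(10 \right)} + 99) = - (13 \left(\left(-7\right) 10\right) + 99) = - (13 \left(-70\right) + 99) = - (-910 + 99) = \left(-1\right) \left(-811\right) = 811$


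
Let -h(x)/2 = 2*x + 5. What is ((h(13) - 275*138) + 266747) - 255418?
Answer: -26683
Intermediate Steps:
h(x) = -10 - 4*x (h(x) = -2*(2*x + 5) = -2*(5 + 2*x) = -10 - 4*x)
((h(13) - 275*138) + 266747) - 255418 = (((-10 - 4*13) - 275*138) + 266747) - 255418 = (((-10 - 52) - 37950) + 266747) - 255418 = ((-62 - 37950) + 266747) - 255418 = (-38012 + 266747) - 255418 = 228735 - 255418 = -26683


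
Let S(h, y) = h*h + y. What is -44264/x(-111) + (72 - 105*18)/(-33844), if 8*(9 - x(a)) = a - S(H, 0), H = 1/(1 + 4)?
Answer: -425576483/219986 ≈ -1934.6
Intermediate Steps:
H = 1/5 ≈ 0.20000
S(h, y) = y + h**2 (S(h, y) = h**2 + y = y + h**2)
x(a) = 1801/200 - a/8 (x(a) = 9 - (a - (0 + (1/5)**2))/8 = 9 - (a - (0 + 1/25))/8 = 9 - (a - 1*1/25)/8 = 9 - (a - 1/25)/8 = 9 - (-1/25 + a)/8 = 9 + (1/200 - a/8) = 1801/200 - a/8)
-44264/x(-111) + (72 - 105*18)/(-33844) = -44264/(1801/200 - 1/8*(-111)) + (72 - 105*18)/(-33844) = -44264/(1801/200 + 111/8) + (72 - 1890)*(-1/33844) = -44264/572/25 - 1818*(-1/33844) = -44264*25/572 + 909/16922 = -25150/13 + 909/16922 = -425576483/219986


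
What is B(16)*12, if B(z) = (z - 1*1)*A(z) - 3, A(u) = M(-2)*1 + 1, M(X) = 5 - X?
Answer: 1404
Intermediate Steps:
A(u) = 8 (A(u) = (5 - 1*(-2))*1 + 1 = (5 + 2)*1 + 1 = 7*1 + 1 = 7 + 1 = 8)
B(z) = -11 + 8*z (B(z) = (z - 1*1)*8 - 3 = (z - 1)*8 - 3 = (-1 + z)*8 - 3 = (-8 + 8*z) - 3 = -11 + 8*z)
B(16)*12 = (-11 + 8*16)*12 = (-11 + 128)*12 = 117*12 = 1404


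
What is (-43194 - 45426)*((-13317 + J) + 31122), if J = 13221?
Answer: -2749524120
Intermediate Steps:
(-43194 - 45426)*((-13317 + J) + 31122) = (-43194 - 45426)*((-13317 + 13221) + 31122) = -88620*(-96 + 31122) = -88620*31026 = -2749524120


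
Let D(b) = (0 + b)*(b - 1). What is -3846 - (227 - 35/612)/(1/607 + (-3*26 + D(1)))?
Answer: -111354082817/28975140 ≈ -3843.1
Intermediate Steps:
D(b) = b*(-1 + b)
-3846 - (227 - 35/612)/(1/607 + (-3*26 + D(1))) = -3846 - (227 - 35/612)/(1/607 + (-3*26 + 1*(-1 + 1))) = -3846 - (227 - 35*1/612)/(1/607 + (-78 + 1*0)) = -3846 - (227 - 35/612)/(1/607 + (-78 + 0)) = -3846 - 138889/(612*(1/607 - 78)) = -3846 - 138889/(612*(-47345/607)) = -3846 - 138889*(-607)/(612*47345) = -3846 - 1*(-84305623/28975140) = -3846 + 84305623/28975140 = -111354082817/28975140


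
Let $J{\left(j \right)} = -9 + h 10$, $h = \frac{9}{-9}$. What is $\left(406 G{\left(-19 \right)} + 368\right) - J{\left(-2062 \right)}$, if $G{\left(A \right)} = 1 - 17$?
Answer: $-6109$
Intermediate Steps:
$G{\left(A \right)} = -16$ ($G{\left(A \right)} = 1 - 17 = -16$)
$h = -1$ ($h = 9 \left(- \frac{1}{9}\right) = -1$)
$J{\left(j \right)} = -19$ ($J{\left(j \right)} = -9 - 10 = -19$)
$\left(406 G{\left(-19 \right)} + 368\right) - J{\left(-2062 \right)} = \left(406 \left(-16\right) + 368\right) - -19 = \left(-6496 + 368\right) + 19 = -6128 + 19 = -6109$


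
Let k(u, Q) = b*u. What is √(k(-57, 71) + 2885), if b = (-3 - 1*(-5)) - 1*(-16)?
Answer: 13*√11 ≈ 43.116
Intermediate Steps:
b = 18 (b = (-3 + 5) + 16 = 2 + 16 = 18)
k(u, Q) = 18*u
√(k(-57, 71) + 2885) = √(18*(-57) + 2885) = √(-1026 + 2885) = √1859 = 13*√11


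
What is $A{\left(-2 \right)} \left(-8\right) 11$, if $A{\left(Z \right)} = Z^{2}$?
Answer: $-352$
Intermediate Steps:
$A{\left(-2 \right)} \left(-8\right) 11 = \left(-2\right)^{2} \left(-8\right) 11 = 4 \left(-8\right) 11 = \left(-32\right) 11 = -352$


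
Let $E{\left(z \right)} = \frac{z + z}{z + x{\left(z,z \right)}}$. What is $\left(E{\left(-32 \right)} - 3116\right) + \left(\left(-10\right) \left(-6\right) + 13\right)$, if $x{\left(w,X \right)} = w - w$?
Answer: $-3041$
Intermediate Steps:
$x{\left(w,X \right)} = 0$
$E{\left(z \right)} = 2$ ($E{\left(z \right)} = \frac{z + z}{z + 0} = \frac{2 z}{z} = 2$)
$\left(E{\left(-32 \right)} - 3116\right) + \left(\left(-10\right) \left(-6\right) + 13\right) = \left(2 - 3116\right) + \left(\left(-10\right) \left(-6\right) + 13\right) = -3114 + \left(60 + 13\right) = -3114 + 73 = -3041$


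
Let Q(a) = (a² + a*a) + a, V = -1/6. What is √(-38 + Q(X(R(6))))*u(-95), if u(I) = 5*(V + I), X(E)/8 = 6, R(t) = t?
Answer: -2855*√4618/6 ≈ -32336.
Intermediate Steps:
V = -⅙ (V = -1*⅙ = -⅙ ≈ -0.16667)
X(E) = 48 (X(E) = 8*6 = 48)
Q(a) = a + 2*a² (Q(a) = (a² + a²) + a = 2*a² + a = a + 2*a²)
u(I) = -⅚ + 5*I (u(I) = 5*(-⅙ + I) = -⅚ + 5*I)
√(-38 + Q(X(R(6))))*u(-95) = √(-38 + 48*(1 + 2*48))*(-⅚ + 5*(-95)) = √(-38 + 48*(1 + 96))*(-⅚ - 475) = √(-38 + 48*97)*(-2855/6) = √(-38 + 4656)*(-2855/6) = √4618*(-2855/6) = -2855*√4618/6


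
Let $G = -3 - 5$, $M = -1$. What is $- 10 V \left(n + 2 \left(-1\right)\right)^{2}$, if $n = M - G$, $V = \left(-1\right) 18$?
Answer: $4500$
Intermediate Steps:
$G = -8$
$V = -18$
$n = 7$ ($n = -1 - -8 = -1 + 8 = 7$)
$- 10 V \left(n + 2 \left(-1\right)\right)^{2} = \left(-10\right) \left(-18\right) \left(7 + 2 \left(-1\right)\right)^{2} = 180 \left(7 - 2\right)^{2} = 180 \cdot 5^{2} = 180 \cdot 25 = 4500$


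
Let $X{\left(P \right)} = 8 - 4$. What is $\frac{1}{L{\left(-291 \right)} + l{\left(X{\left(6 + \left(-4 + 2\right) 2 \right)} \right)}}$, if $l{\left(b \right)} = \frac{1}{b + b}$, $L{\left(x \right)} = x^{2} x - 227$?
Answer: $- \frac{8}{197139183} \approx -4.058 \cdot 10^{-8}$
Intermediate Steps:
$L{\left(x \right)} = -227 + x^{3}$ ($L{\left(x \right)} = x^{3} - 227 = -227 + x^{3}$)
$X{\left(P \right)} = 4$ ($X{\left(P \right)} = 8 - 4 = 4$)
$l{\left(b \right)} = \frac{1}{2 b}$
$\frac{1}{L{\left(-291 \right)} + l{\left(X{\left(6 + \left(-4 + 2\right) 2 \right)} \right)}} = \frac{1}{\left(-227 + \left(-291\right)^{3}\right) + \frac{1}{2 \cdot 4}} = \frac{1}{\left(-227 - 24642171\right) + \frac{1}{2} \cdot \frac{1}{4}} = \frac{1}{-24642398 + \frac{1}{8}} = \frac{1}{- \frac{197139183}{8}} = - \frac{8}{197139183}$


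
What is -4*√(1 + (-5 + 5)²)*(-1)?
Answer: 4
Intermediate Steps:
-4*√(1 + (-5 + 5)²)*(-1) = -4*√(1 + 0²)*(-1) = -4*√(1 + 0)*(-1) = -4*√1*(-1) = -4*1*(-1) = -4*(-1) = 4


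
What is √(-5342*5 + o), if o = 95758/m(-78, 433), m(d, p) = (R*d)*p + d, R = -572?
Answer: I*√589848733865307/148605 ≈ 163.43*I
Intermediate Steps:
m(d, p) = d - 572*d*p (m(d, p) = (-572*d)*p + d = -572*d*p + d = d - 572*d*p)
o = 3683/743025 (o = 95758/((-78*(1 - 572*433))) = 95758/((-78*(1 - 247676))) = 95758/((-78*(-247675))) = 95758/19318650 = 95758*(1/19318650) = 3683/743025 ≈ 0.0049568)
√(-5342*5 + o) = √(-5342*5 + 3683/743025) = √(-26710 + 3683/743025) = √(-19846194067/743025) = I*√589848733865307/148605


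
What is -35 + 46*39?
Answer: 1759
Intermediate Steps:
-35 + 46*39 = -35 + 1794 = 1759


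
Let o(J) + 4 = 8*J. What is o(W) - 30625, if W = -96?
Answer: -31397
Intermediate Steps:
o(J) = -4 + 8*J
o(W) - 30625 = (-4 + 8*(-96)) - 30625 = (-4 - 768) - 30625 = -772 - 30625 = -31397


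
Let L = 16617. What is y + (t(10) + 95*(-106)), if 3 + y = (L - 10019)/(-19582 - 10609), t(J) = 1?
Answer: -304090350/30191 ≈ -10072.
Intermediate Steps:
y = -97171/30191 (y = -3 + (16617 - 10019)/(-19582 - 10609) = -3 + 6598/(-30191) = -3 + 6598*(-1/30191) = -3 - 6598/30191 = -97171/30191 ≈ -3.2185)
y + (t(10) + 95*(-106)) = -97171/30191 + (1 + 95*(-106)) = -97171/30191 + (1 - 10070) = -97171/30191 - 10069 = -304090350/30191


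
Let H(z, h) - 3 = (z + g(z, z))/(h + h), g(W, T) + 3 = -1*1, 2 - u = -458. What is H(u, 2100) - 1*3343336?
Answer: -585083256/175 ≈ -3.3433e+6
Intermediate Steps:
u = 460 (u = 2 - 1*(-458) = 2 + 458 = 460)
g(W, T) = -4 (g(W, T) = -3 - 1*1 = -3 - 1 = -4)
H(z, h) = 3 + (-4 + z)/(2*h) (H(z, h) = 3 + (z - 4)/(h + h) = 3 + (-4 + z)/((2*h)) = 3 + (-4 + z)*(1/(2*h)) = 3 + (-4 + z)/(2*h))
H(u, 2100) - 1*3343336 = (½)*(-4 + 460 + 6*2100)/2100 - 1*3343336 = (½)*(1/2100)*(-4 + 460 + 12600) - 3343336 = (½)*(1/2100)*13056 - 3343336 = 544/175 - 3343336 = -585083256/175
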